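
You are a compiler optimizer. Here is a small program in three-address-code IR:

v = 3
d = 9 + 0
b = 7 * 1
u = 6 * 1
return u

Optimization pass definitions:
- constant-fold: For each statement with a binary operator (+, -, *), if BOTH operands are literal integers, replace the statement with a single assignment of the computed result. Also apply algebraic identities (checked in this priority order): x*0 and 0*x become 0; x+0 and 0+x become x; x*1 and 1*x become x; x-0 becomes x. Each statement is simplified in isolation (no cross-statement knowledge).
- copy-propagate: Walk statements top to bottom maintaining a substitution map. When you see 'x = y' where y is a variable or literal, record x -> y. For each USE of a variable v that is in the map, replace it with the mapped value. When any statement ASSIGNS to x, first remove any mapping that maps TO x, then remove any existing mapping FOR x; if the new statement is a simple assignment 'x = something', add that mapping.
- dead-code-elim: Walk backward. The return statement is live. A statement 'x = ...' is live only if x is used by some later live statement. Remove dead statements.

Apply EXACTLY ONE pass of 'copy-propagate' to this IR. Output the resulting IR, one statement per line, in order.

Answer: v = 3
d = 9 + 0
b = 7 * 1
u = 6 * 1
return u

Derivation:
Applying copy-propagate statement-by-statement:
  [1] v = 3  (unchanged)
  [2] d = 9 + 0  (unchanged)
  [3] b = 7 * 1  (unchanged)
  [4] u = 6 * 1  (unchanged)
  [5] return u  (unchanged)
Result (5 stmts):
  v = 3
  d = 9 + 0
  b = 7 * 1
  u = 6 * 1
  return u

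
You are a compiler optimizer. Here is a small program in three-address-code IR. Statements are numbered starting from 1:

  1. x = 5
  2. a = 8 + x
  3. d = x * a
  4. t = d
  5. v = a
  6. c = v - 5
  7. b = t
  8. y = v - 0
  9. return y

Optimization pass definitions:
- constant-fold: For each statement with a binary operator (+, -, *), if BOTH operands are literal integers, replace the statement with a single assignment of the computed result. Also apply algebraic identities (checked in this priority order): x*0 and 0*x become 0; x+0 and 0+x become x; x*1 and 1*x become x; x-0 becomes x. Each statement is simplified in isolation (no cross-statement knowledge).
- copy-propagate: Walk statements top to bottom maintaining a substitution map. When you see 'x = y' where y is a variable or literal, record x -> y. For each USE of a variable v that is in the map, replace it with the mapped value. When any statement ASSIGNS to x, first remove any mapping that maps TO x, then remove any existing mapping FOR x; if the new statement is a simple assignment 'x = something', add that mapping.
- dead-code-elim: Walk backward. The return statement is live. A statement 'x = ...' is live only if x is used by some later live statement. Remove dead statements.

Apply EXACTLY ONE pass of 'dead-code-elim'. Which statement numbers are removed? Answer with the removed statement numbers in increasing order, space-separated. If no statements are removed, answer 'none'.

Backward liveness scan:
Stmt 1 'x = 5': KEEP (x is live); live-in = []
Stmt 2 'a = 8 + x': KEEP (a is live); live-in = ['x']
Stmt 3 'd = x * a': DEAD (d not in live set ['a'])
Stmt 4 't = d': DEAD (t not in live set ['a'])
Stmt 5 'v = a': KEEP (v is live); live-in = ['a']
Stmt 6 'c = v - 5': DEAD (c not in live set ['v'])
Stmt 7 'b = t': DEAD (b not in live set ['v'])
Stmt 8 'y = v - 0': KEEP (y is live); live-in = ['v']
Stmt 9 'return y': KEEP (return); live-in = ['y']
Removed statement numbers: [3, 4, 6, 7]
Surviving IR:
  x = 5
  a = 8 + x
  v = a
  y = v - 0
  return y

Answer: 3 4 6 7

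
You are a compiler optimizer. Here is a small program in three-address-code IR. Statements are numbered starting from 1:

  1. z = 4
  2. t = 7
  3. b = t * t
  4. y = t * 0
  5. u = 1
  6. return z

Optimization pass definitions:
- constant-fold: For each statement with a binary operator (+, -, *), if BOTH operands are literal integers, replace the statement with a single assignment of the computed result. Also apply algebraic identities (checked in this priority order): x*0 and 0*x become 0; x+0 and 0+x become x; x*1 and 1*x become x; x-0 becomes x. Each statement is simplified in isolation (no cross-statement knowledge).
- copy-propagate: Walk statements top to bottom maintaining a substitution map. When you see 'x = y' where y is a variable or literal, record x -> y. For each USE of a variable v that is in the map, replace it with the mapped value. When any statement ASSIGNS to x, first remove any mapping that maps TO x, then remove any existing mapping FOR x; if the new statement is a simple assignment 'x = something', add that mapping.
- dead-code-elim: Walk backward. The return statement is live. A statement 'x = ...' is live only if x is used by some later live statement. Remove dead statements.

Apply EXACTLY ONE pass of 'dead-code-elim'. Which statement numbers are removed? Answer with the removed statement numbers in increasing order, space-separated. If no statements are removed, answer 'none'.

Answer: 2 3 4 5

Derivation:
Backward liveness scan:
Stmt 1 'z = 4': KEEP (z is live); live-in = []
Stmt 2 't = 7': DEAD (t not in live set ['z'])
Stmt 3 'b = t * t': DEAD (b not in live set ['z'])
Stmt 4 'y = t * 0': DEAD (y not in live set ['z'])
Stmt 5 'u = 1': DEAD (u not in live set ['z'])
Stmt 6 'return z': KEEP (return); live-in = ['z']
Removed statement numbers: [2, 3, 4, 5]
Surviving IR:
  z = 4
  return z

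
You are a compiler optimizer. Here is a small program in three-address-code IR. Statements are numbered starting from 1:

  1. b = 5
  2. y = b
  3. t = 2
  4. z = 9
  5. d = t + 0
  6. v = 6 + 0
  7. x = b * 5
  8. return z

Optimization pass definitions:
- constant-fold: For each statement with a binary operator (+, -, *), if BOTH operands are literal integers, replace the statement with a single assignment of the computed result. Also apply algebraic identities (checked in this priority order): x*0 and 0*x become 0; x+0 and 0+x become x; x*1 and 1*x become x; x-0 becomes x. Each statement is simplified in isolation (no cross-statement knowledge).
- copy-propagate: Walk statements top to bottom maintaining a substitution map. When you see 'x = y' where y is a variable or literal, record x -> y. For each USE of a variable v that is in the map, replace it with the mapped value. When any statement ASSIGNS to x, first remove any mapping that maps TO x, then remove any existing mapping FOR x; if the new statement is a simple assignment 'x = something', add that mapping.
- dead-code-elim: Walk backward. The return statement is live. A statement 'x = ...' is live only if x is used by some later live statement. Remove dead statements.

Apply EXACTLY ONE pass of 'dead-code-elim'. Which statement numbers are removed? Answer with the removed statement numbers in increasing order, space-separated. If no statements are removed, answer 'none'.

Backward liveness scan:
Stmt 1 'b = 5': DEAD (b not in live set [])
Stmt 2 'y = b': DEAD (y not in live set [])
Stmt 3 't = 2': DEAD (t not in live set [])
Stmt 4 'z = 9': KEEP (z is live); live-in = []
Stmt 5 'd = t + 0': DEAD (d not in live set ['z'])
Stmt 6 'v = 6 + 0': DEAD (v not in live set ['z'])
Stmt 7 'x = b * 5': DEAD (x not in live set ['z'])
Stmt 8 'return z': KEEP (return); live-in = ['z']
Removed statement numbers: [1, 2, 3, 5, 6, 7]
Surviving IR:
  z = 9
  return z

Answer: 1 2 3 5 6 7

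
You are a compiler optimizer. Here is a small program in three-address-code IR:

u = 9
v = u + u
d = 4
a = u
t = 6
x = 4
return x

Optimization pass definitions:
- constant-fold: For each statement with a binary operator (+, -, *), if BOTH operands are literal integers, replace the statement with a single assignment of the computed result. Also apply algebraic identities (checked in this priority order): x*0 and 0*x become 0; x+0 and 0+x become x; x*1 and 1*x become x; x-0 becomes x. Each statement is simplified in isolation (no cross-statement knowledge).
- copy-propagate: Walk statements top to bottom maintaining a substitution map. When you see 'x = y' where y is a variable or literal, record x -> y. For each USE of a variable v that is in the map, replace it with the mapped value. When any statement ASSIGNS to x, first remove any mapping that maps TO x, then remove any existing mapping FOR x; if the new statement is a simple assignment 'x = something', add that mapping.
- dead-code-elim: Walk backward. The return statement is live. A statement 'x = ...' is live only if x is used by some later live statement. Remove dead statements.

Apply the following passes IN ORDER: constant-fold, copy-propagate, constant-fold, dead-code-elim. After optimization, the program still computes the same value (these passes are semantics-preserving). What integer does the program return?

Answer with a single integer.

Initial IR:
  u = 9
  v = u + u
  d = 4
  a = u
  t = 6
  x = 4
  return x
After constant-fold (7 stmts):
  u = 9
  v = u + u
  d = 4
  a = u
  t = 6
  x = 4
  return x
After copy-propagate (7 stmts):
  u = 9
  v = 9 + 9
  d = 4
  a = 9
  t = 6
  x = 4
  return 4
After constant-fold (7 stmts):
  u = 9
  v = 18
  d = 4
  a = 9
  t = 6
  x = 4
  return 4
After dead-code-elim (1 stmts):
  return 4
Evaluate:
  u = 9  =>  u = 9
  v = u + u  =>  v = 18
  d = 4  =>  d = 4
  a = u  =>  a = 9
  t = 6  =>  t = 6
  x = 4  =>  x = 4
  return x = 4

Answer: 4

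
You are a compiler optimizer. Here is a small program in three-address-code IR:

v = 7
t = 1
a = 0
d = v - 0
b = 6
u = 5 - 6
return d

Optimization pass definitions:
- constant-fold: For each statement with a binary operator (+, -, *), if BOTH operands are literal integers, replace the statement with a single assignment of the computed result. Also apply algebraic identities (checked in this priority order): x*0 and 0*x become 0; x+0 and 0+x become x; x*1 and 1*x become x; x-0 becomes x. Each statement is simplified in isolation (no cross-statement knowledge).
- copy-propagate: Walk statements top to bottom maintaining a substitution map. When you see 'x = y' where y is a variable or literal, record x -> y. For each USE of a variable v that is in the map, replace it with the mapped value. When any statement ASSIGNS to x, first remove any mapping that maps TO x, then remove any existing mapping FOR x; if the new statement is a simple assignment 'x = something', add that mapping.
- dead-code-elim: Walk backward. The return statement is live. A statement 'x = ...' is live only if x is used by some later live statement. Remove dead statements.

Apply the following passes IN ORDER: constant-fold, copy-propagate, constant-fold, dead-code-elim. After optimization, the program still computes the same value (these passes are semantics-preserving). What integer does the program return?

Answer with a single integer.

Answer: 7

Derivation:
Initial IR:
  v = 7
  t = 1
  a = 0
  d = v - 0
  b = 6
  u = 5 - 6
  return d
After constant-fold (7 stmts):
  v = 7
  t = 1
  a = 0
  d = v
  b = 6
  u = -1
  return d
After copy-propagate (7 stmts):
  v = 7
  t = 1
  a = 0
  d = 7
  b = 6
  u = -1
  return 7
After constant-fold (7 stmts):
  v = 7
  t = 1
  a = 0
  d = 7
  b = 6
  u = -1
  return 7
After dead-code-elim (1 stmts):
  return 7
Evaluate:
  v = 7  =>  v = 7
  t = 1  =>  t = 1
  a = 0  =>  a = 0
  d = v - 0  =>  d = 7
  b = 6  =>  b = 6
  u = 5 - 6  =>  u = -1
  return d = 7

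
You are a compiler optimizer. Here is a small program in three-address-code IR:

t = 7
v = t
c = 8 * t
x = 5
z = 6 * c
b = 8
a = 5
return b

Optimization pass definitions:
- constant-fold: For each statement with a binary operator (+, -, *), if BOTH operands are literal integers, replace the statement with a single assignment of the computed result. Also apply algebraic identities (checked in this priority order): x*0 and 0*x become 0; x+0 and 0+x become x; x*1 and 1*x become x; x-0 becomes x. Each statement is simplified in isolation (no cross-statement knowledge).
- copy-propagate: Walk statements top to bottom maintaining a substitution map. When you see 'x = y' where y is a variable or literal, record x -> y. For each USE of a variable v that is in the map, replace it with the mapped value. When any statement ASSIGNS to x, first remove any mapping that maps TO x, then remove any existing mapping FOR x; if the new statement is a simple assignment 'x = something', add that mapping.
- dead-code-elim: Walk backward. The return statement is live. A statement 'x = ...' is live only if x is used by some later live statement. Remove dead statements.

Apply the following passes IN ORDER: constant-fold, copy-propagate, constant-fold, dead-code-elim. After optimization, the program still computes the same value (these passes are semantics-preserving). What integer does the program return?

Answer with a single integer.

Answer: 8

Derivation:
Initial IR:
  t = 7
  v = t
  c = 8 * t
  x = 5
  z = 6 * c
  b = 8
  a = 5
  return b
After constant-fold (8 stmts):
  t = 7
  v = t
  c = 8 * t
  x = 5
  z = 6 * c
  b = 8
  a = 5
  return b
After copy-propagate (8 stmts):
  t = 7
  v = 7
  c = 8 * 7
  x = 5
  z = 6 * c
  b = 8
  a = 5
  return 8
After constant-fold (8 stmts):
  t = 7
  v = 7
  c = 56
  x = 5
  z = 6 * c
  b = 8
  a = 5
  return 8
After dead-code-elim (1 stmts):
  return 8
Evaluate:
  t = 7  =>  t = 7
  v = t  =>  v = 7
  c = 8 * t  =>  c = 56
  x = 5  =>  x = 5
  z = 6 * c  =>  z = 336
  b = 8  =>  b = 8
  a = 5  =>  a = 5
  return b = 8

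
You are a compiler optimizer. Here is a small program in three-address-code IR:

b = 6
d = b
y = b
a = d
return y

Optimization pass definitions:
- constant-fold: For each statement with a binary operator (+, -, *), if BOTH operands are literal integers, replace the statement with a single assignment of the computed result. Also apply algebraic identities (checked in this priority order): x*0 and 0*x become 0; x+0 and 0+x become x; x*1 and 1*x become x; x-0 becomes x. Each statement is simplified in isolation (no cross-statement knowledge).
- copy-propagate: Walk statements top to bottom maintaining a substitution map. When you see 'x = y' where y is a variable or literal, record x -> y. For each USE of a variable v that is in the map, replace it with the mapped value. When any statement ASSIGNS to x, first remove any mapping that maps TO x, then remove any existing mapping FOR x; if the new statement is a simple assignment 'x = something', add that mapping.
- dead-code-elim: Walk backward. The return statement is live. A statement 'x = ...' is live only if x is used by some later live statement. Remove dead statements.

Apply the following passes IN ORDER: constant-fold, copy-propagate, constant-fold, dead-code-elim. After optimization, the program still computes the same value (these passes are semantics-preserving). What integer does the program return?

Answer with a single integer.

Initial IR:
  b = 6
  d = b
  y = b
  a = d
  return y
After constant-fold (5 stmts):
  b = 6
  d = b
  y = b
  a = d
  return y
After copy-propagate (5 stmts):
  b = 6
  d = 6
  y = 6
  a = 6
  return 6
After constant-fold (5 stmts):
  b = 6
  d = 6
  y = 6
  a = 6
  return 6
After dead-code-elim (1 stmts):
  return 6
Evaluate:
  b = 6  =>  b = 6
  d = b  =>  d = 6
  y = b  =>  y = 6
  a = d  =>  a = 6
  return y = 6

Answer: 6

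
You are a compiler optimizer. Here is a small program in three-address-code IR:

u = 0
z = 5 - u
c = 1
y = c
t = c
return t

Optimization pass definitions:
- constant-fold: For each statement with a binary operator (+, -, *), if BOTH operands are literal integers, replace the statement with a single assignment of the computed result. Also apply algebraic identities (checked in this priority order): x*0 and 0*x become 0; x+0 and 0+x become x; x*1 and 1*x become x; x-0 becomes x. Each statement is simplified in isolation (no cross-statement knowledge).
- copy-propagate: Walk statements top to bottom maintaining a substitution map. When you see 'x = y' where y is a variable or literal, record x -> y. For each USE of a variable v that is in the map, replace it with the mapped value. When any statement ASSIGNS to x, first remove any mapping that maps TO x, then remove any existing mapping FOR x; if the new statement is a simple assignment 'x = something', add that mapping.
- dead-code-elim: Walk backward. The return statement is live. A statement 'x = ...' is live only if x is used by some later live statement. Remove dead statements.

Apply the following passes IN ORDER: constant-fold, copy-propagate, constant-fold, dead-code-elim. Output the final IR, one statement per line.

Answer: return 1

Derivation:
Initial IR:
  u = 0
  z = 5 - u
  c = 1
  y = c
  t = c
  return t
After constant-fold (6 stmts):
  u = 0
  z = 5 - u
  c = 1
  y = c
  t = c
  return t
After copy-propagate (6 stmts):
  u = 0
  z = 5 - 0
  c = 1
  y = 1
  t = 1
  return 1
After constant-fold (6 stmts):
  u = 0
  z = 5
  c = 1
  y = 1
  t = 1
  return 1
After dead-code-elim (1 stmts):
  return 1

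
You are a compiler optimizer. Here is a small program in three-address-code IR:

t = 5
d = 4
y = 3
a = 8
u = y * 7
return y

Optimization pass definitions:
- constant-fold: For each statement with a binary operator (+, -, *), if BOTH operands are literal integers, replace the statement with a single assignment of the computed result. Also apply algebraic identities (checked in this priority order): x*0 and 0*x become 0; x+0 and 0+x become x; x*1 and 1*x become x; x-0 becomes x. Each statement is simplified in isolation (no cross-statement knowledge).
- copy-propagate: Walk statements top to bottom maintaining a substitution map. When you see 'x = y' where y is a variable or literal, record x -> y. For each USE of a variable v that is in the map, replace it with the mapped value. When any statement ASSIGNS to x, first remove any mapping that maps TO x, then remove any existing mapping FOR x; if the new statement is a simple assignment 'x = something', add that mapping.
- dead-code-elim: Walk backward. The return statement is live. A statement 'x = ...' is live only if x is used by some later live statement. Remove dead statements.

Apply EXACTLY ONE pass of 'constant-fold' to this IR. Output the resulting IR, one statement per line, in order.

Applying constant-fold statement-by-statement:
  [1] t = 5  (unchanged)
  [2] d = 4  (unchanged)
  [3] y = 3  (unchanged)
  [4] a = 8  (unchanged)
  [5] u = y * 7  (unchanged)
  [6] return y  (unchanged)
Result (6 stmts):
  t = 5
  d = 4
  y = 3
  a = 8
  u = y * 7
  return y

Answer: t = 5
d = 4
y = 3
a = 8
u = y * 7
return y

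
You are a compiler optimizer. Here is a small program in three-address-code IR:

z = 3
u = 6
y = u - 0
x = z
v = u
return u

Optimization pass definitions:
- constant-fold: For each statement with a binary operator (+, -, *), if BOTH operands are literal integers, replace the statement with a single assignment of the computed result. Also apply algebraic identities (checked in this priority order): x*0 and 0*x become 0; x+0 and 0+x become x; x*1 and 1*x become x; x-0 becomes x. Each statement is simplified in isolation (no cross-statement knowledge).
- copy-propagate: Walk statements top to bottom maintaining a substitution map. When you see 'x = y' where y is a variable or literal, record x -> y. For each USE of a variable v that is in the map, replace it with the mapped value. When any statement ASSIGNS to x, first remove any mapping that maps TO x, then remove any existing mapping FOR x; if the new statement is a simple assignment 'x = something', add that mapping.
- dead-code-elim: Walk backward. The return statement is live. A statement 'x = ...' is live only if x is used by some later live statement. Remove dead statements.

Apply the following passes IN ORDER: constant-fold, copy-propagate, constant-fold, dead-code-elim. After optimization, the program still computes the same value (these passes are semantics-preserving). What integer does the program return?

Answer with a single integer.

Answer: 6

Derivation:
Initial IR:
  z = 3
  u = 6
  y = u - 0
  x = z
  v = u
  return u
After constant-fold (6 stmts):
  z = 3
  u = 6
  y = u
  x = z
  v = u
  return u
After copy-propagate (6 stmts):
  z = 3
  u = 6
  y = 6
  x = 3
  v = 6
  return 6
After constant-fold (6 stmts):
  z = 3
  u = 6
  y = 6
  x = 3
  v = 6
  return 6
After dead-code-elim (1 stmts):
  return 6
Evaluate:
  z = 3  =>  z = 3
  u = 6  =>  u = 6
  y = u - 0  =>  y = 6
  x = z  =>  x = 3
  v = u  =>  v = 6
  return u = 6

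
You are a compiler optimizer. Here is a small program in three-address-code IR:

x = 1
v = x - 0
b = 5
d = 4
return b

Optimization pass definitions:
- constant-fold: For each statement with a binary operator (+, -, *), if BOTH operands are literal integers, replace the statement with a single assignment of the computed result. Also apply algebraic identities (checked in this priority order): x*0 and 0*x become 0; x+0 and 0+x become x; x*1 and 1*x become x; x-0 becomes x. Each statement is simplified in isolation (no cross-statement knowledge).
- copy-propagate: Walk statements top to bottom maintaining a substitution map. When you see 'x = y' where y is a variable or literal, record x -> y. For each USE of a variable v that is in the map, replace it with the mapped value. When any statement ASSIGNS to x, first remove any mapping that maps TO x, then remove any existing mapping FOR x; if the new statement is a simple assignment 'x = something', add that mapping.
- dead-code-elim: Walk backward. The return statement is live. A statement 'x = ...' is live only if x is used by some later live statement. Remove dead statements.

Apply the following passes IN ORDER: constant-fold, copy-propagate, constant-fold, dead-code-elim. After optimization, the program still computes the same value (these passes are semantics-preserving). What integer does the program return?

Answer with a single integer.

Initial IR:
  x = 1
  v = x - 0
  b = 5
  d = 4
  return b
After constant-fold (5 stmts):
  x = 1
  v = x
  b = 5
  d = 4
  return b
After copy-propagate (5 stmts):
  x = 1
  v = 1
  b = 5
  d = 4
  return 5
After constant-fold (5 stmts):
  x = 1
  v = 1
  b = 5
  d = 4
  return 5
After dead-code-elim (1 stmts):
  return 5
Evaluate:
  x = 1  =>  x = 1
  v = x - 0  =>  v = 1
  b = 5  =>  b = 5
  d = 4  =>  d = 4
  return b = 5

Answer: 5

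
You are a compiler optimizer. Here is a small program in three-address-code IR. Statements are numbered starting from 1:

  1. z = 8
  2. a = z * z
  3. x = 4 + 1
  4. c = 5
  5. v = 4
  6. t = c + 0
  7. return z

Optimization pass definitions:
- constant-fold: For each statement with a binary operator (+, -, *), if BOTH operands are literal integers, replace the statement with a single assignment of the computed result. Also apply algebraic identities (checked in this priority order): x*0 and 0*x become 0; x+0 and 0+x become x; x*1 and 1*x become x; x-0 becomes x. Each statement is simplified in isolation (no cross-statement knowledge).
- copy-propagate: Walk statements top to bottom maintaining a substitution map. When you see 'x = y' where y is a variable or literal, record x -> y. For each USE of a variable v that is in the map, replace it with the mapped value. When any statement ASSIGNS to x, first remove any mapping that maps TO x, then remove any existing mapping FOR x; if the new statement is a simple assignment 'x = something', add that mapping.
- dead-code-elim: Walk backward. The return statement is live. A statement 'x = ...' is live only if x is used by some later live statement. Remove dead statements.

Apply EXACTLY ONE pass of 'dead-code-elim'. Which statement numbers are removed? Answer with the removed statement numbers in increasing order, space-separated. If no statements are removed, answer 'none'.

Backward liveness scan:
Stmt 1 'z = 8': KEEP (z is live); live-in = []
Stmt 2 'a = z * z': DEAD (a not in live set ['z'])
Stmt 3 'x = 4 + 1': DEAD (x not in live set ['z'])
Stmt 4 'c = 5': DEAD (c not in live set ['z'])
Stmt 5 'v = 4': DEAD (v not in live set ['z'])
Stmt 6 't = c + 0': DEAD (t not in live set ['z'])
Stmt 7 'return z': KEEP (return); live-in = ['z']
Removed statement numbers: [2, 3, 4, 5, 6]
Surviving IR:
  z = 8
  return z

Answer: 2 3 4 5 6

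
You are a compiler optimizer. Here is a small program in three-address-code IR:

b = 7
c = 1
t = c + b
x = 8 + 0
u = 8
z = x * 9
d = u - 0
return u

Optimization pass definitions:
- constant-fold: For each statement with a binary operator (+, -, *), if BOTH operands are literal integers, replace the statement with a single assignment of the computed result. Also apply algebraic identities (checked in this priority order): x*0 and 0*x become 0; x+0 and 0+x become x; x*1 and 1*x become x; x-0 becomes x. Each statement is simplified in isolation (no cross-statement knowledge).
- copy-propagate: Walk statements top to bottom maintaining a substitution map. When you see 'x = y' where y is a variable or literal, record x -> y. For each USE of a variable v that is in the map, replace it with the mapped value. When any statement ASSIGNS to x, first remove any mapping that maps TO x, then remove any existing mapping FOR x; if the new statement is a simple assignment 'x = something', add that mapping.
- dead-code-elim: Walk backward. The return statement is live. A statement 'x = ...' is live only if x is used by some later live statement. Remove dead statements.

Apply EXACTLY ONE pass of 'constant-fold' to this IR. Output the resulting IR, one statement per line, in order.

Applying constant-fold statement-by-statement:
  [1] b = 7  (unchanged)
  [2] c = 1  (unchanged)
  [3] t = c + b  (unchanged)
  [4] x = 8 + 0  -> x = 8
  [5] u = 8  (unchanged)
  [6] z = x * 9  (unchanged)
  [7] d = u - 0  -> d = u
  [8] return u  (unchanged)
Result (8 stmts):
  b = 7
  c = 1
  t = c + b
  x = 8
  u = 8
  z = x * 9
  d = u
  return u

Answer: b = 7
c = 1
t = c + b
x = 8
u = 8
z = x * 9
d = u
return u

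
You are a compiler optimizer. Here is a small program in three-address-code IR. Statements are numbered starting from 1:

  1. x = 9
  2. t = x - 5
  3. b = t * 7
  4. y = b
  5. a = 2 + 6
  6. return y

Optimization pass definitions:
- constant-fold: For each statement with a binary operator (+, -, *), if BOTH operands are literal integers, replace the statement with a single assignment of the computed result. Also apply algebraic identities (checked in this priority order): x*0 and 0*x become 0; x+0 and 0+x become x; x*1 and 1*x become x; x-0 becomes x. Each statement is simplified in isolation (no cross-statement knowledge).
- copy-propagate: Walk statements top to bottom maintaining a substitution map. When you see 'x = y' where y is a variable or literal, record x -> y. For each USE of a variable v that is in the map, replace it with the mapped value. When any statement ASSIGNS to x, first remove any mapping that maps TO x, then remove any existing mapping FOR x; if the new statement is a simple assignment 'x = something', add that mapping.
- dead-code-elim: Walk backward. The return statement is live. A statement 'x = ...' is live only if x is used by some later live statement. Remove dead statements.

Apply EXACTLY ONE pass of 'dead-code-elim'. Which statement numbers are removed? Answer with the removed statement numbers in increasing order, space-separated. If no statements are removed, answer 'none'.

Backward liveness scan:
Stmt 1 'x = 9': KEEP (x is live); live-in = []
Stmt 2 't = x - 5': KEEP (t is live); live-in = ['x']
Stmt 3 'b = t * 7': KEEP (b is live); live-in = ['t']
Stmt 4 'y = b': KEEP (y is live); live-in = ['b']
Stmt 5 'a = 2 + 6': DEAD (a not in live set ['y'])
Stmt 6 'return y': KEEP (return); live-in = ['y']
Removed statement numbers: [5]
Surviving IR:
  x = 9
  t = x - 5
  b = t * 7
  y = b
  return y

Answer: 5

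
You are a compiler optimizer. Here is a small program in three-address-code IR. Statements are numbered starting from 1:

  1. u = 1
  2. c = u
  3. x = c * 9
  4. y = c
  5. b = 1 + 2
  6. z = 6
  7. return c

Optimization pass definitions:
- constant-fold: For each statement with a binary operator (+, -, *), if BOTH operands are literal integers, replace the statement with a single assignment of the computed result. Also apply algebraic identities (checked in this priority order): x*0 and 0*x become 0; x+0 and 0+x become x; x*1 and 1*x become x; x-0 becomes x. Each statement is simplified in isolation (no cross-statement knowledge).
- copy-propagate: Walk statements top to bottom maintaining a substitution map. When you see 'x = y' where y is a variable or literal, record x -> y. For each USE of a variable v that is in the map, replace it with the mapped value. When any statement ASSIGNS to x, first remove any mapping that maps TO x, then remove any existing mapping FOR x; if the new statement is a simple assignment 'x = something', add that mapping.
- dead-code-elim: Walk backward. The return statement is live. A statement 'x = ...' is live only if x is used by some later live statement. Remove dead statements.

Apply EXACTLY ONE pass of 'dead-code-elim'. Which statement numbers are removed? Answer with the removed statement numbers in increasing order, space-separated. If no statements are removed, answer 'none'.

Backward liveness scan:
Stmt 1 'u = 1': KEEP (u is live); live-in = []
Stmt 2 'c = u': KEEP (c is live); live-in = ['u']
Stmt 3 'x = c * 9': DEAD (x not in live set ['c'])
Stmt 4 'y = c': DEAD (y not in live set ['c'])
Stmt 5 'b = 1 + 2': DEAD (b not in live set ['c'])
Stmt 6 'z = 6': DEAD (z not in live set ['c'])
Stmt 7 'return c': KEEP (return); live-in = ['c']
Removed statement numbers: [3, 4, 5, 6]
Surviving IR:
  u = 1
  c = u
  return c

Answer: 3 4 5 6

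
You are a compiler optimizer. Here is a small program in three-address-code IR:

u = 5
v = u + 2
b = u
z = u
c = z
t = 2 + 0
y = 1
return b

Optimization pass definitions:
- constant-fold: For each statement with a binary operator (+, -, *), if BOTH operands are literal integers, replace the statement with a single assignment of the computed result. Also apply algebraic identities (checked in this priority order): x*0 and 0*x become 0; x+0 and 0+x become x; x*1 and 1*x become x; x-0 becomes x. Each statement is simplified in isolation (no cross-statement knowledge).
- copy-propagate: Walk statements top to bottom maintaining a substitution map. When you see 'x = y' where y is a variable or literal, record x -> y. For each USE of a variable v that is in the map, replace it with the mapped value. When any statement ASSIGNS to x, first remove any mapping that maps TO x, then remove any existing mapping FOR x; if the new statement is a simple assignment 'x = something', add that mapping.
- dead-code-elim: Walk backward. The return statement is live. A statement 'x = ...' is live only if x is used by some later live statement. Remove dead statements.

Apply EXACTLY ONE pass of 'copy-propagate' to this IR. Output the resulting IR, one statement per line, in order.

Applying copy-propagate statement-by-statement:
  [1] u = 5  (unchanged)
  [2] v = u + 2  -> v = 5 + 2
  [3] b = u  -> b = 5
  [4] z = u  -> z = 5
  [5] c = z  -> c = 5
  [6] t = 2 + 0  (unchanged)
  [7] y = 1  (unchanged)
  [8] return b  -> return 5
Result (8 stmts):
  u = 5
  v = 5 + 2
  b = 5
  z = 5
  c = 5
  t = 2 + 0
  y = 1
  return 5

Answer: u = 5
v = 5 + 2
b = 5
z = 5
c = 5
t = 2 + 0
y = 1
return 5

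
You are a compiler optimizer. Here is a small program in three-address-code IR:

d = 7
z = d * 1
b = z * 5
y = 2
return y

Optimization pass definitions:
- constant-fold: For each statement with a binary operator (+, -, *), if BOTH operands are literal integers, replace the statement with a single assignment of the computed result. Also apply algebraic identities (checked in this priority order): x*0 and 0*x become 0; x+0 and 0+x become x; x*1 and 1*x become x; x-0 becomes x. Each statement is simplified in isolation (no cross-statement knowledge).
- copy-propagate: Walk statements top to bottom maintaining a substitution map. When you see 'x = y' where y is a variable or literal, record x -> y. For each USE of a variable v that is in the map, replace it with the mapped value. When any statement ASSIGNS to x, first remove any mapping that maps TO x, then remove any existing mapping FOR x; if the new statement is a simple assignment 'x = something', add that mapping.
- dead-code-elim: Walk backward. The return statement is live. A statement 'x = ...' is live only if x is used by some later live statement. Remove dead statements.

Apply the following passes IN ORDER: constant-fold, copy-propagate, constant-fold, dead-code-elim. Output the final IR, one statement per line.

Answer: return 2

Derivation:
Initial IR:
  d = 7
  z = d * 1
  b = z * 5
  y = 2
  return y
After constant-fold (5 stmts):
  d = 7
  z = d
  b = z * 5
  y = 2
  return y
After copy-propagate (5 stmts):
  d = 7
  z = 7
  b = 7 * 5
  y = 2
  return 2
After constant-fold (5 stmts):
  d = 7
  z = 7
  b = 35
  y = 2
  return 2
After dead-code-elim (1 stmts):
  return 2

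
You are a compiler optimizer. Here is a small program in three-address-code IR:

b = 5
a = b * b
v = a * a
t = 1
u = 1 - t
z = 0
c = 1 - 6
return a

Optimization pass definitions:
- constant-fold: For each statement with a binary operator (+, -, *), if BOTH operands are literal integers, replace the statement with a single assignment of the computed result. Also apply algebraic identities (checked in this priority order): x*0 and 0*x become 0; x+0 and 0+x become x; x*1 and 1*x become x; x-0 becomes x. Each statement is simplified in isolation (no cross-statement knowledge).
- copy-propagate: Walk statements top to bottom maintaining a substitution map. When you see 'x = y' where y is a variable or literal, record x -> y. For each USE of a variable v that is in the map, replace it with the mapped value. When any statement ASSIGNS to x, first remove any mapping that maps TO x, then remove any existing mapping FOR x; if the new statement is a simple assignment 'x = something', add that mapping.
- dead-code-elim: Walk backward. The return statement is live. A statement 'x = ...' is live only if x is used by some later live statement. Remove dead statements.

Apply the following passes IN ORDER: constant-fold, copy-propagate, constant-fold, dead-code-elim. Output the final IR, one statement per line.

Answer: a = 25
return a

Derivation:
Initial IR:
  b = 5
  a = b * b
  v = a * a
  t = 1
  u = 1 - t
  z = 0
  c = 1 - 6
  return a
After constant-fold (8 stmts):
  b = 5
  a = b * b
  v = a * a
  t = 1
  u = 1 - t
  z = 0
  c = -5
  return a
After copy-propagate (8 stmts):
  b = 5
  a = 5 * 5
  v = a * a
  t = 1
  u = 1 - 1
  z = 0
  c = -5
  return a
After constant-fold (8 stmts):
  b = 5
  a = 25
  v = a * a
  t = 1
  u = 0
  z = 0
  c = -5
  return a
After dead-code-elim (2 stmts):
  a = 25
  return a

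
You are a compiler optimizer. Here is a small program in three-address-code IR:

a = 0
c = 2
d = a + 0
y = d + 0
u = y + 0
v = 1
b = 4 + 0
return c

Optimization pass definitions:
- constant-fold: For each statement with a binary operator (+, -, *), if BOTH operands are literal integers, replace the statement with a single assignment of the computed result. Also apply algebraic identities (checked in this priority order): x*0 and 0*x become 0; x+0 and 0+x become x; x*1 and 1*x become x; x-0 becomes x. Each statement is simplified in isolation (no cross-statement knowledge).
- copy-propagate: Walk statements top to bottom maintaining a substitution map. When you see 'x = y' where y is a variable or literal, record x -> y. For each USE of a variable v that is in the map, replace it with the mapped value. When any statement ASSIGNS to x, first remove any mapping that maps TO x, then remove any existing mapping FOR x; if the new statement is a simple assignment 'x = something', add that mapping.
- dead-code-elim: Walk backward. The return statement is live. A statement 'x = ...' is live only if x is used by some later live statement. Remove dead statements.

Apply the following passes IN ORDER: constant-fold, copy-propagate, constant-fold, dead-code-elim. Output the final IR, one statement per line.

Initial IR:
  a = 0
  c = 2
  d = a + 0
  y = d + 0
  u = y + 0
  v = 1
  b = 4 + 0
  return c
After constant-fold (8 stmts):
  a = 0
  c = 2
  d = a
  y = d
  u = y
  v = 1
  b = 4
  return c
After copy-propagate (8 stmts):
  a = 0
  c = 2
  d = 0
  y = 0
  u = 0
  v = 1
  b = 4
  return 2
After constant-fold (8 stmts):
  a = 0
  c = 2
  d = 0
  y = 0
  u = 0
  v = 1
  b = 4
  return 2
After dead-code-elim (1 stmts):
  return 2

Answer: return 2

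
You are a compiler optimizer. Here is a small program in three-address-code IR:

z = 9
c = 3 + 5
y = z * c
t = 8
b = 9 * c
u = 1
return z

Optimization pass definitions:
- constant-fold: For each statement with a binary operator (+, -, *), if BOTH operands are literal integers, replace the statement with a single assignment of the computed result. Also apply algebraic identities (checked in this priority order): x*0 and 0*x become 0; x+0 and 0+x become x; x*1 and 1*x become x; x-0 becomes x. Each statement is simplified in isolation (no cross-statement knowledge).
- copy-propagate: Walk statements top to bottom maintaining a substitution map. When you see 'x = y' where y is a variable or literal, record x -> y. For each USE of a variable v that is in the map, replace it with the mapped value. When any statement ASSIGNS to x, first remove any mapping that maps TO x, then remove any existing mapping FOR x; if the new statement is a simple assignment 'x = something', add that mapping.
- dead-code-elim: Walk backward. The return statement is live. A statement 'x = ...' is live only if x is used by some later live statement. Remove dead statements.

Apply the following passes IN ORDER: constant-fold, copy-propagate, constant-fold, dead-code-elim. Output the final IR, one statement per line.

Answer: return 9

Derivation:
Initial IR:
  z = 9
  c = 3 + 5
  y = z * c
  t = 8
  b = 9 * c
  u = 1
  return z
After constant-fold (7 stmts):
  z = 9
  c = 8
  y = z * c
  t = 8
  b = 9 * c
  u = 1
  return z
After copy-propagate (7 stmts):
  z = 9
  c = 8
  y = 9 * 8
  t = 8
  b = 9 * 8
  u = 1
  return 9
After constant-fold (7 stmts):
  z = 9
  c = 8
  y = 72
  t = 8
  b = 72
  u = 1
  return 9
After dead-code-elim (1 stmts):
  return 9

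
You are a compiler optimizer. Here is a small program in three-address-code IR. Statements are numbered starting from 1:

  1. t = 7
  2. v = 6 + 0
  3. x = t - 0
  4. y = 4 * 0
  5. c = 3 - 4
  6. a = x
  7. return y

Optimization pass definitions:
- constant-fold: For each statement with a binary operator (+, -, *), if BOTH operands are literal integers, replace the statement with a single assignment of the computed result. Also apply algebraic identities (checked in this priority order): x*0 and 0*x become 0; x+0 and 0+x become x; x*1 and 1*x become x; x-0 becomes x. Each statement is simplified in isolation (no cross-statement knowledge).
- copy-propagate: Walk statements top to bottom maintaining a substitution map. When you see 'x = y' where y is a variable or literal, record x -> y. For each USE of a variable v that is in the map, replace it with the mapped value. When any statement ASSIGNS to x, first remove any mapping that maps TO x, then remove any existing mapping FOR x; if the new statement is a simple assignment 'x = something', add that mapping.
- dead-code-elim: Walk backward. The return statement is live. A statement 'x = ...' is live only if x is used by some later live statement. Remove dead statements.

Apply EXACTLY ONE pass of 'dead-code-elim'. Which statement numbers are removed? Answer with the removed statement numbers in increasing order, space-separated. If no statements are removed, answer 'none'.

Backward liveness scan:
Stmt 1 't = 7': DEAD (t not in live set [])
Stmt 2 'v = 6 + 0': DEAD (v not in live set [])
Stmt 3 'x = t - 0': DEAD (x not in live set [])
Stmt 4 'y = 4 * 0': KEEP (y is live); live-in = []
Stmt 5 'c = 3 - 4': DEAD (c not in live set ['y'])
Stmt 6 'a = x': DEAD (a not in live set ['y'])
Stmt 7 'return y': KEEP (return); live-in = ['y']
Removed statement numbers: [1, 2, 3, 5, 6]
Surviving IR:
  y = 4 * 0
  return y

Answer: 1 2 3 5 6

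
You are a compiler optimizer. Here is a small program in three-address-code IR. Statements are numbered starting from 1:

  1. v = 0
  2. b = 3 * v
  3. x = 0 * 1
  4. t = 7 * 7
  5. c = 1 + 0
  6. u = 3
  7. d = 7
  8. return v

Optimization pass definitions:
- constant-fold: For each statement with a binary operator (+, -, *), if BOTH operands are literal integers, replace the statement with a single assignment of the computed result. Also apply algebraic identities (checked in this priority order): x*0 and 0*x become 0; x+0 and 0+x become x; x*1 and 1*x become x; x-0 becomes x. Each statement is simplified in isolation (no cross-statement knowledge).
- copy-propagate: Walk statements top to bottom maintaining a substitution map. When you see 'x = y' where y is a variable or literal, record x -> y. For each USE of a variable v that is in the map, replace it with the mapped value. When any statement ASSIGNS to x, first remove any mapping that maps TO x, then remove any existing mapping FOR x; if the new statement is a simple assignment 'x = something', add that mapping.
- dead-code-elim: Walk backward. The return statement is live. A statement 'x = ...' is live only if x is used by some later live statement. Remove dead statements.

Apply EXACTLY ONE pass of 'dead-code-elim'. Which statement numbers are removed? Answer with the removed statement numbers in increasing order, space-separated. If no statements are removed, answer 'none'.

Backward liveness scan:
Stmt 1 'v = 0': KEEP (v is live); live-in = []
Stmt 2 'b = 3 * v': DEAD (b not in live set ['v'])
Stmt 3 'x = 0 * 1': DEAD (x not in live set ['v'])
Stmt 4 't = 7 * 7': DEAD (t not in live set ['v'])
Stmt 5 'c = 1 + 0': DEAD (c not in live set ['v'])
Stmt 6 'u = 3': DEAD (u not in live set ['v'])
Stmt 7 'd = 7': DEAD (d not in live set ['v'])
Stmt 8 'return v': KEEP (return); live-in = ['v']
Removed statement numbers: [2, 3, 4, 5, 6, 7]
Surviving IR:
  v = 0
  return v

Answer: 2 3 4 5 6 7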